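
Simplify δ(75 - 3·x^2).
\frac{\delta(x - 5) + \delta(x + 5)}{30}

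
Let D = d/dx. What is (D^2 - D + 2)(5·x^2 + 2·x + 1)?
10 x^{2} - 6 x + 10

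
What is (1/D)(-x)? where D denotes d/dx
- \frac{x^{2}}{2}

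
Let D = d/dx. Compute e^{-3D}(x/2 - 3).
\frac{x}{2} - \frac{9}{2}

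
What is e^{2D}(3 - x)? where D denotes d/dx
1 - x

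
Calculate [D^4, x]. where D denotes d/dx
4D^{3}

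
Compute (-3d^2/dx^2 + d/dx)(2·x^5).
10 x^{3} \left(x - 12\right)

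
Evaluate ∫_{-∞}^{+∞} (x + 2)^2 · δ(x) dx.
4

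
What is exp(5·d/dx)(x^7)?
x^{7} + 35 x^{6} + 525 x^{5} + 4375 x^{4} + 21875 x^{3} + 65625 x^{2} + 109375 x + 78125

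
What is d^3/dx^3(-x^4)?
- 24 x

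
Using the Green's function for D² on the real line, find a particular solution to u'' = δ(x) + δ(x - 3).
\frac{|x|}{2} + \frac{|x - 3|}{2}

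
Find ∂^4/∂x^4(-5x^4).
-120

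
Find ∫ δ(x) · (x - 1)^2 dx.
1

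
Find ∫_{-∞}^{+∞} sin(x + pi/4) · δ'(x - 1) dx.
- \cos{\left(\frac{\pi}{4} + 1 \right)}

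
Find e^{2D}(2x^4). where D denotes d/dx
2 x^{4} + 16 x^{3} + 48 x^{2} + 64 x + 32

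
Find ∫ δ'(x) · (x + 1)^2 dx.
-2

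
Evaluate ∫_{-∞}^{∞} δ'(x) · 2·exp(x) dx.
-2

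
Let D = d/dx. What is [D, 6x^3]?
18 x^{2}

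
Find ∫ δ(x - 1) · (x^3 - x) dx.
0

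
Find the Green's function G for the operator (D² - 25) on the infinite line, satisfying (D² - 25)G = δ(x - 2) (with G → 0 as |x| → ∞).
-\frac{e^{-5|x - 2|}}{10}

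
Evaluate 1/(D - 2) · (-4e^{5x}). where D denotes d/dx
- \frac{4 e^{5 x}}{3}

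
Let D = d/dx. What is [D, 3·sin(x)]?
3 \cos{\left(x \right)}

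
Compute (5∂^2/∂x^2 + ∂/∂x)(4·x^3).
12 x \left(x + 10\right)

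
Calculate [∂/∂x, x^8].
8 x^{7}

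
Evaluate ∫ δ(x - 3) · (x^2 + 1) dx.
10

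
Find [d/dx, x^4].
4 x^{3}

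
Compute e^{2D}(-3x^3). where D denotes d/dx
- 3 x^{3} - 18 x^{2} - 36 x - 24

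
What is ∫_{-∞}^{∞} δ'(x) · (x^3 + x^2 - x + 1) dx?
1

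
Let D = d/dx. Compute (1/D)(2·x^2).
\frac{2 x^{3}}{3}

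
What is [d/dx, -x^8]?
- 8 x^{7}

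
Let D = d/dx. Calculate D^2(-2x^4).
- 24 x^{2}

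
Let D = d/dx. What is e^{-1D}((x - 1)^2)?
x^{2} - 4 x + 4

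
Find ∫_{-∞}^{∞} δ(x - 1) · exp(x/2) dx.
e^{\frac{1}{2}}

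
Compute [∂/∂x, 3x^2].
6 x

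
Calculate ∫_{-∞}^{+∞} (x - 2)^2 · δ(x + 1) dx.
9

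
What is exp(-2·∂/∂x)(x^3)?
x^{3} - 6 x^{2} + 12 x - 8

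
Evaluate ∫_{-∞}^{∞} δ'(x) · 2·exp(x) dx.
-2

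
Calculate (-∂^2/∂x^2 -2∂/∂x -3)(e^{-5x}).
- 18 e^{- 5 x}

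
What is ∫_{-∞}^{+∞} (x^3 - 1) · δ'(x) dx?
0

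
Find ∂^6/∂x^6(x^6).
720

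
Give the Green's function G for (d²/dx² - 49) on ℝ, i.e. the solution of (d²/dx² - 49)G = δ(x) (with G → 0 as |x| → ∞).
-\frac{e^{-7|x|}}{14}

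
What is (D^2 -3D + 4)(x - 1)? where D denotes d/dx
4 x - 7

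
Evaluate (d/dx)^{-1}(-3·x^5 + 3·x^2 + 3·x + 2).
- \frac{x^{6}}{2} + x^{3} + \frac{3 x^{2}}{2} + 2 x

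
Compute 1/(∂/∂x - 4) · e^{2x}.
- \frac{e^{2 x}}{2}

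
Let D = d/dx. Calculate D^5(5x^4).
0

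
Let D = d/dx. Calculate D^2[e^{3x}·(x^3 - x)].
3 \left(3 x^{3} + 6 x^{2} - x - 2\right) e^{3 x}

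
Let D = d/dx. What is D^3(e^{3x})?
27 e^{3 x}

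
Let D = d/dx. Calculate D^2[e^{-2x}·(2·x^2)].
4 \left(2 x^{2} - 4 x + 1\right) e^{- 2 x}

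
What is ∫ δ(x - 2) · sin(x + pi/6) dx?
\sin{\left(\frac{\pi}{6} + 2 \right)}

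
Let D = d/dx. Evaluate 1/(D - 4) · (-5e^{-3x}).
\frac{5 e^{- 3 x}}{7}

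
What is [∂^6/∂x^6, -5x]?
-30\frac{d^{5}}{dx^{5}}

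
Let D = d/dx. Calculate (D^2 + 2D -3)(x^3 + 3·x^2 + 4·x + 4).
- 3 x^{3} - 3 x^{2} + 6 x + 2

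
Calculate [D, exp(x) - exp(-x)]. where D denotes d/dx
2 \cosh{\left(x \right)}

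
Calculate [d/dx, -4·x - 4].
-4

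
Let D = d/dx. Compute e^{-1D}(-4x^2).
- 4 x^{2} + 8 x - 4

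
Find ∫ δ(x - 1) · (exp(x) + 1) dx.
1 + e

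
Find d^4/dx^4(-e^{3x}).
- 81 e^{3 x}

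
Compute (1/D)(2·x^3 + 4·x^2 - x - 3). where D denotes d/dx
\frac{x^{4}}{2} + \frac{4 x^{3}}{3} - \frac{x^{2}}{2} - 3 x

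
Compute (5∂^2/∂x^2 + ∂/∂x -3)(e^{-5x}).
117 e^{- 5 x}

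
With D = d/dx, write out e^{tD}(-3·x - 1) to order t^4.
- 3 t - 3 x - 1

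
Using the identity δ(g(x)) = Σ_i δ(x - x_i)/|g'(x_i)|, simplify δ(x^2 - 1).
\frac{\delta(x - 1) + \delta(x + 1)}{2}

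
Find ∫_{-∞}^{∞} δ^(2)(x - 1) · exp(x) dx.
e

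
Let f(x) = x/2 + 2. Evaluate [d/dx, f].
\frac{1}{2}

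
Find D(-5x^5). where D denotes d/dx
- 25 x^{4}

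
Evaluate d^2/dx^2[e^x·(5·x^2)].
5 \left(x^{2} + 4 x + 2\right) e^{x}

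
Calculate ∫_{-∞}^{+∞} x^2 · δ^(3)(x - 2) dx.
0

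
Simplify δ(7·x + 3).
\frac{\delta(x + 3/7)}{7}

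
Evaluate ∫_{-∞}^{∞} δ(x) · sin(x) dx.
0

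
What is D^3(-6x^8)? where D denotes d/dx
- 2016 x^{5}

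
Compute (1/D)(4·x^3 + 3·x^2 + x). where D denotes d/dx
x^{4} + x^{3} + \frac{x^{2}}{2}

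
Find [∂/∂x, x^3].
3 x^{2}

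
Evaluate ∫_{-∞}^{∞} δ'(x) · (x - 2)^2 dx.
4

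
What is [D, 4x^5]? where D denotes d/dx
20 x^{4}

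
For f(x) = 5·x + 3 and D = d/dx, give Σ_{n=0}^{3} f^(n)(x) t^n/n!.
5 t + 5 x + 3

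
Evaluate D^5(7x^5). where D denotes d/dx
840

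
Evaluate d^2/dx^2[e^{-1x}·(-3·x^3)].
3 x \left(- x^{2} + 6 x - 6\right) e^{- x}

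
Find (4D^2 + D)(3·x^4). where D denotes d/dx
12 x^{2} \left(x + 12\right)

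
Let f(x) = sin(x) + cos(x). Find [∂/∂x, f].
- \sin{\left(x \right)} + \cos{\left(x \right)}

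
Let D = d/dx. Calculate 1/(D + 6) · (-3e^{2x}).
- \frac{3 e^{2 x}}{8}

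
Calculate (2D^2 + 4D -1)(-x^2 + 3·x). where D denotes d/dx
x^{2} - 11 x + 8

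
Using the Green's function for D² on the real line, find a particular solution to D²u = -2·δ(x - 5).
-|x - 5|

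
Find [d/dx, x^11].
11 x^{10}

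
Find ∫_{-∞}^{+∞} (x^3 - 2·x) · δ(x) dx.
0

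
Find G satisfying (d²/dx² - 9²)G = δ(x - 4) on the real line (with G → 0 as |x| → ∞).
-\frac{e^{-9|x - 4|}}{18}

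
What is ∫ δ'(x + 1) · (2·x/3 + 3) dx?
- \frac{2}{3}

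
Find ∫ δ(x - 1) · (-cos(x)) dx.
- \cos{\left(1 \right)}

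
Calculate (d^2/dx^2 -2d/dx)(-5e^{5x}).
- 75 e^{5 x}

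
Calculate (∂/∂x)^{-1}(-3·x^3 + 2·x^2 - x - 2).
- \frac{3 x^{4}}{4} + \frac{2 x^{3}}{3} - \frac{x^{2}}{2} - 2 x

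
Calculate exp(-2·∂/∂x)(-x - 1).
1 - x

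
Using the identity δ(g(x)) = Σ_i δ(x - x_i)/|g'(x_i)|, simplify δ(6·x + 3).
\frac{\delta(x + 1/2)}{6}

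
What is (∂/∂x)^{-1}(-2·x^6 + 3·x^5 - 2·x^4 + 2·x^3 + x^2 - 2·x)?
- \frac{2 x^{7}}{7} + \frac{x^{6}}{2} - \frac{2 x^{5}}{5} + \frac{x^{4}}{2} + \frac{x^{3}}{3} - x^{2}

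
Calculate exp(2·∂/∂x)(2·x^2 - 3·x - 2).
x \left(2 x + 5\right)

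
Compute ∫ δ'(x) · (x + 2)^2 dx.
-4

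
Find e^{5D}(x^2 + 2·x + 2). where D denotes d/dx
x^{2} + 12 x + 37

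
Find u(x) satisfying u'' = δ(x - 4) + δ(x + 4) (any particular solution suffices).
\frac{|x - 4|}{2} + \frac{|x + 4|}{2}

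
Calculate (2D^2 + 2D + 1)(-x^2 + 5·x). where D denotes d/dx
- x^{2} + x + 6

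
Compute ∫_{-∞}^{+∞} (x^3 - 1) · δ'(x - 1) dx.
-3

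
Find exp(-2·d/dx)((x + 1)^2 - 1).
x \left(x - 2\right)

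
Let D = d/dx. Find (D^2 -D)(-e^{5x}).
- 20 e^{5 x}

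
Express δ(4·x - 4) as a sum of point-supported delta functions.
\frac{\delta(x - 1)}{4}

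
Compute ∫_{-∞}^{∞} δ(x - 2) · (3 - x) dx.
1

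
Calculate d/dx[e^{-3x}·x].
\left(1 - 3 x\right) e^{- 3 x}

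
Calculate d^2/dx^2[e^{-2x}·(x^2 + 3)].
2 \left(2 x^{2} - 4 x + 7\right) e^{- 2 x}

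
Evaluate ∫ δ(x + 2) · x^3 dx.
-8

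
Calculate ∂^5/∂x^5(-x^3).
0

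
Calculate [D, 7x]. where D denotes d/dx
7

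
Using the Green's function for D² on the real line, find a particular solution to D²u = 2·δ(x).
|x|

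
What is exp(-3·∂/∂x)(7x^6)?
7 x^{6} - 126 x^{5} + 945 x^{4} - 3780 x^{3} + 8505 x^{2} - 10206 x + 5103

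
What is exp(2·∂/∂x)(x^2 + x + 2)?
x^{2} + 5 x + 8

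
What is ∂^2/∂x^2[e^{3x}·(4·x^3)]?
12 x \left(3 x^{2} + 6 x + 2\right) e^{3 x}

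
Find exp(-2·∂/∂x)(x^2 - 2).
x^{2} - 4 x + 2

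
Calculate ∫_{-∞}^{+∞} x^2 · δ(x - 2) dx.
4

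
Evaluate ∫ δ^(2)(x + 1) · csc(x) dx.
- \left(2 \cot^{2}{\left(1 \right)} + 1\right) \csc{\left(1 \right)}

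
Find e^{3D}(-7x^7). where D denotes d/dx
- 7 x^{7} - 147 x^{6} - 1323 x^{5} - 6615 x^{4} - 19845 x^{3} - 35721 x^{2} - 35721 x - 15309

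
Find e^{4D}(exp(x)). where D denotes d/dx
e^{x + 4}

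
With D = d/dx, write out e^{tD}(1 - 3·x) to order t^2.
- 3 t - 3 x + 1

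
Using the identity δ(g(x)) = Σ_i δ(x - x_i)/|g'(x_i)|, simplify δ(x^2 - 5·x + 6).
\frac{\delta(x - 2) + \delta(x - 3)}{1}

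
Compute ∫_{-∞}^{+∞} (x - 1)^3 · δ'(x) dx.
-3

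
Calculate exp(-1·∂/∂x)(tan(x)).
\tan{\left(x - 1 \right)}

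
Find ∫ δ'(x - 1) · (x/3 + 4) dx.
- \frac{1}{3}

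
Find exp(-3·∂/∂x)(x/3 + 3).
\frac{x}{3} + 2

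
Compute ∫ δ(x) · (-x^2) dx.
0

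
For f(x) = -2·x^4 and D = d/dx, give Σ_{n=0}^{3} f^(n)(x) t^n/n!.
2 x \left(- 4 t^{3} - 6 t^{2} x - 4 t x^{2} - x^{3}\right)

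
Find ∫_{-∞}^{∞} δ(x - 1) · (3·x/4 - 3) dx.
- \frac{9}{4}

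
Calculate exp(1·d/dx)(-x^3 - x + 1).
- x^{3} - 3 x^{2} - 4 x - 1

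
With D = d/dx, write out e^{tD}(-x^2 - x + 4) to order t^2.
- t^{2} - t \left(2 x + 1\right) - x^{2} - x + 4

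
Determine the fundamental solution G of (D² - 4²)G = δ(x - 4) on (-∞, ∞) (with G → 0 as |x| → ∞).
-\frac{e^{-4|x - 4|}}{8}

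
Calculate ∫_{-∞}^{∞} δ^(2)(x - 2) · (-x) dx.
0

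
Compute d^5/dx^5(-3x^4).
0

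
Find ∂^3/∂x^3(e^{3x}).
27 e^{3 x}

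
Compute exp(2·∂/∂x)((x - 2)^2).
x^{2}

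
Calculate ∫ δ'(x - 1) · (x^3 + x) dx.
-4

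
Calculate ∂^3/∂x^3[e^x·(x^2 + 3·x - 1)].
\left(x^{2} + 9 x + 14\right) e^{x}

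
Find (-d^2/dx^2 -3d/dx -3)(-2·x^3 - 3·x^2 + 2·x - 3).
6 x^{3} + 27 x^{2} + 24 x + 9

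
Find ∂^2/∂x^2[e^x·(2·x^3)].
2 x \left(x^{2} + 6 x + 6\right) e^{x}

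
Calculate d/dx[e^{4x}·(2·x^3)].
x^{2} \left(8 x + 6\right) e^{4 x}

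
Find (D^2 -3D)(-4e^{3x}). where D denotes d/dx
0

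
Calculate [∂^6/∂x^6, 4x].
24\frac{d^{5}}{dx^{5}}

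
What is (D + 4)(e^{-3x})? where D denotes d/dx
e^{- 3 x}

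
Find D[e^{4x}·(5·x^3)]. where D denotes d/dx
x^{2} \left(20 x + 15\right) e^{4 x}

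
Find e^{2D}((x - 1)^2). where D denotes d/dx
x^{2} + 2 x + 1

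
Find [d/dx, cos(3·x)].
- 3 \sin{\left(3 x \right)}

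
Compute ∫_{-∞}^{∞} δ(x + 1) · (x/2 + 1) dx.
\frac{1}{2}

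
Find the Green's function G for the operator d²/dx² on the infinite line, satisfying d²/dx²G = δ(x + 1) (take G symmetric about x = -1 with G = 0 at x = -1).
\frac{|x + 1|}{2}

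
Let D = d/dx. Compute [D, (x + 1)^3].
3 \left(x + 1\right)^{2}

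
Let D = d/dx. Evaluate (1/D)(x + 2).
\frac{x^{2}}{2} + 2 x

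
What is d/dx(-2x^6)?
- 12 x^{5}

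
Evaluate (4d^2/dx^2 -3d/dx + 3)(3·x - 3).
9 x - 18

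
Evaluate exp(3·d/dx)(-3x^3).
- 3 x^{3} - 27 x^{2} - 81 x - 81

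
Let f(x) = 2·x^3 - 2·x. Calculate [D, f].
6 x^{2} - 2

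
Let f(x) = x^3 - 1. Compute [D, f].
3 x^{2}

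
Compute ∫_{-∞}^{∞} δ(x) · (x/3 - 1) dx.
-1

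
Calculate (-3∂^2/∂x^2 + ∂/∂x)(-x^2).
6 - 2 x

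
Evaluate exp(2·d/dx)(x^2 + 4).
x^{2} + 4 x + 8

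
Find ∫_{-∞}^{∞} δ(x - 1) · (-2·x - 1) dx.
-3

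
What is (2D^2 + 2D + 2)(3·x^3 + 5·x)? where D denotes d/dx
6 x^{3} + 18 x^{2} + 46 x + 10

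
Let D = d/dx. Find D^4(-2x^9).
- 6048 x^{5}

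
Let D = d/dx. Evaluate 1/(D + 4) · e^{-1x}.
\frac{e^{- x}}{3}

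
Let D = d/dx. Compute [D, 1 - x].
-1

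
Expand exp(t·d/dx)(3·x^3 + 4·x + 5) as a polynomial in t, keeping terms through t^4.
3 t^{3} + 9 t^{2} x + t \left(9 x^{2} + 4\right) + 3 x^{3} + 4 x + 5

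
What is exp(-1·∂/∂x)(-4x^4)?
- 4 x^{4} + 16 x^{3} - 24 x^{2} + 16 x - 4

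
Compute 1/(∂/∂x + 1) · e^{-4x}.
- \frac{e^{- 4 x}}{3}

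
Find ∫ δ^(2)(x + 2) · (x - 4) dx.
0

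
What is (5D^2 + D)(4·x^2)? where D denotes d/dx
8 x + 40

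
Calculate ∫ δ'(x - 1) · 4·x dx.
-4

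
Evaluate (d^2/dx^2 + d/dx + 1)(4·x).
4 x + 4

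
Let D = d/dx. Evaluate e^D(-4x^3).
- 4 x^{3} - 12 x^{2} - 12 x - 4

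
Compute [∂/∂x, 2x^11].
22 x^{10}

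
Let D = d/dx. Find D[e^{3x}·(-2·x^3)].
6 x^{2} \left(- x - 1\right) e^{3 x}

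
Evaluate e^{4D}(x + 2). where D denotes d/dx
x + 6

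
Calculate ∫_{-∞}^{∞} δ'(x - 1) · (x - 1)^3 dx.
0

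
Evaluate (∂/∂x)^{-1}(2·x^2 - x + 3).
\frac{2 x^{3}}{3} - \frac{x^{2}}{2} + 3 x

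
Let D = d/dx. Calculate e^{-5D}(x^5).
x^{5} - 25 x^{4} + 250 x^{3} - 1250 x^{2} + 3125 x - 3125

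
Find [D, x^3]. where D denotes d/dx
3 x^{2}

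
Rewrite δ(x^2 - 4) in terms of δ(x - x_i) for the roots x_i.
\frac{\delta(x + 2) + \delta(x - 2)}{4}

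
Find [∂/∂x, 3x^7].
21 x^{6}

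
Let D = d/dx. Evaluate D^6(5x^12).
3326400 x^{6}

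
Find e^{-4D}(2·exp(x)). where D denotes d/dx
2 e^{x - 4}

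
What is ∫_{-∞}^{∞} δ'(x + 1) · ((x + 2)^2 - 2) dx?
-2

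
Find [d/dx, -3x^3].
- 9 x^{2}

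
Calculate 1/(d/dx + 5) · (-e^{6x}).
- \frac{e^{6 x}}{11}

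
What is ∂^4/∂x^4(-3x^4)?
-72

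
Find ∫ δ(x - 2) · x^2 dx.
4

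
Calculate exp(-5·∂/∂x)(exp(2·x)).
e^{2 x - 10}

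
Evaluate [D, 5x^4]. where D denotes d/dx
20 x^{3}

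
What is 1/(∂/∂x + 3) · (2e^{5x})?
\frac{e^{5 x}}{4}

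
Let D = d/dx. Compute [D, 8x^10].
80 x^{9}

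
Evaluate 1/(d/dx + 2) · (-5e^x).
- \frac{5 e^{x}}{3}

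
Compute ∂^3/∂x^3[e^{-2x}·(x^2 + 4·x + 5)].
4 \left(- 2 x^{2} - 2 x - 1\right) e^{- 2 x}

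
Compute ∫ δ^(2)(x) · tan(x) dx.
0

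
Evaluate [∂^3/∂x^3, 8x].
24\frac{d^{2}}{dx^{2}}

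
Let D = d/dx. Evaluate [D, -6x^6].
- 36 x^{5}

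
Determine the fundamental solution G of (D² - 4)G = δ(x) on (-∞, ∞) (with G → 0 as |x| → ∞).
-\frac{e^{-2|x|}}{4}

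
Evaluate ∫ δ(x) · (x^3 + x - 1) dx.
-1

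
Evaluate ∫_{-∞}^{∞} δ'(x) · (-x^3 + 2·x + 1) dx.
-2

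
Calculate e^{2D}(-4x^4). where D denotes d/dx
- 4 x^{4} - 32 x^{3} - 96 x^{2} - 128 x - 64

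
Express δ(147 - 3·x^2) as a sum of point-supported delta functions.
\frac{\delta(x - 7) + \delta(x + 7)}{42}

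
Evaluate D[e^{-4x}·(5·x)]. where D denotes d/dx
5 \left(1 - 4 x\right) e^{- 4 x}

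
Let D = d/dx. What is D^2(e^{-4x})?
16 e^{- 4 x}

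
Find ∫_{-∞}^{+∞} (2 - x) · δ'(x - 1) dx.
1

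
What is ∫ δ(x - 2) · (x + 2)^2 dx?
16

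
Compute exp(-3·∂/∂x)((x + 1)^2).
x^{2} - 4 x + 4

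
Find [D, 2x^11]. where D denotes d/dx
22 x^{10}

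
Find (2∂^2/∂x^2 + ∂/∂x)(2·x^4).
8 x^{2} \left(x + 6\right)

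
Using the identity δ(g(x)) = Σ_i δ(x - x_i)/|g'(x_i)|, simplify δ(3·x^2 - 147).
\frac{\delta(x - 7) + \delta(x + 7)}{42}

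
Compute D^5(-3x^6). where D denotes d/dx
- 2160 x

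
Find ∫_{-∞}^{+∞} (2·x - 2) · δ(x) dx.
-2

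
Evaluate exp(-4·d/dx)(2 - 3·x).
14 - 3 x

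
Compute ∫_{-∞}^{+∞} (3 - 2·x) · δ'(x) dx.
2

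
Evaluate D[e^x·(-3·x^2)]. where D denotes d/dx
3 x \left(- x - 2\right) e^{x}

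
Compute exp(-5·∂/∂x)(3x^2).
3 x^{2} - 30 x + 75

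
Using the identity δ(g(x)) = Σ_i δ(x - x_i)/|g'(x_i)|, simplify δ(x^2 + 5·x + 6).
\frac{\delta(x + 3) + \delta(x + 2)}{1}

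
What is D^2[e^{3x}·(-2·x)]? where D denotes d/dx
\left(- 18 x - 12\right) e^{3 x}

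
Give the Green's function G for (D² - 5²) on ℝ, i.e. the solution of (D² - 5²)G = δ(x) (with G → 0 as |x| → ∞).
-\frac{e^{-5|x|}}{10}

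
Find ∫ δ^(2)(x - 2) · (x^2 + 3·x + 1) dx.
2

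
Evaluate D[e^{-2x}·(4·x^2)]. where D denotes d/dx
8 x \left(1 - x\right) e^{- 2 x}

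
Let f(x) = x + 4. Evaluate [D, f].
1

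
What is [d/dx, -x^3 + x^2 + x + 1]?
- 3 x^{2} + 2 x + 1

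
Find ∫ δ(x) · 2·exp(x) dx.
2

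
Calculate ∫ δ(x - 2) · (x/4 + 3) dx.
\frac{7}{2}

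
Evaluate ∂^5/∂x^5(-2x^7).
- 5040 x^{2}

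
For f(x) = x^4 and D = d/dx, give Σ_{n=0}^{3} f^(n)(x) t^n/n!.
x \left(4 t^{3} + 6 t^{2} x + 4 t x^{2} + x^{3}\right)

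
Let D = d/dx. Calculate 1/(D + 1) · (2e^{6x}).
\frac{2 e^{6 x}}{7}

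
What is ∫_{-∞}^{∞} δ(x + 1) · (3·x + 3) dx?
0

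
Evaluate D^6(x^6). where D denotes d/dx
720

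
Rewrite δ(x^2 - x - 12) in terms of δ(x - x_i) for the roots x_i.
\frac{\delta(x - 4) + \delta(x + 3)}{7}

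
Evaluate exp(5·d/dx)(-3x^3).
- 3 x^{3} - 45 x^{2} - 225 x - 375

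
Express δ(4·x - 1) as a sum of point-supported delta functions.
\frac{\delta(x - 1/4)}{4}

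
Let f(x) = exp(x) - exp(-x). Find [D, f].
2 \cosh{\left(x \right)}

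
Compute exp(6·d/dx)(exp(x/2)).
e^{\frac{x}{2} + 3}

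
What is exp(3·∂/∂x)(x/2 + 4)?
\frac{x}{2} + \frac{11}{2}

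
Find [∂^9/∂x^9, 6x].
54\frac{d^{8}}{dx^{8}}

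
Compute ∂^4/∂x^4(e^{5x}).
625 e^{5 x}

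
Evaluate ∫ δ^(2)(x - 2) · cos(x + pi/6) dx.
- \cos{\left(\frac{\pi}{6} + 2 \right)}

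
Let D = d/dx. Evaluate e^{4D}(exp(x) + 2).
e^{x + 4} + 2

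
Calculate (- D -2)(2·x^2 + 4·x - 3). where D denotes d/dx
- 4 x^{2} - 12 x + 2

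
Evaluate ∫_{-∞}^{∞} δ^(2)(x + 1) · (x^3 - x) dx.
-6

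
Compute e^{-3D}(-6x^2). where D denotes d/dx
- 6 x^{2} + 36 x - 54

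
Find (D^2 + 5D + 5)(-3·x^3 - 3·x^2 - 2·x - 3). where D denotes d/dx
- 15 x^{3} - 60 x^{2} - 58 x - 31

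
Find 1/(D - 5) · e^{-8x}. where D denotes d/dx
- \frac{e^{- 8 x}}{13}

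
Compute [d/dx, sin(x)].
\cos{\left(x \right)}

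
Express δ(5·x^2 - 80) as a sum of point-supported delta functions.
\frac{\delta(x - 4) + \delta(x + 4)}{40}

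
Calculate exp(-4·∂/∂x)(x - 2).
x - 6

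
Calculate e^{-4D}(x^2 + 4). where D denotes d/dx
x^{2} - 8 x + 20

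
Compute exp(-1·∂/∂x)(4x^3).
4 x^{3} - 12 x^{2} + 12 x - 4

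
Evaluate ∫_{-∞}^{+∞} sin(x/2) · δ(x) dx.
0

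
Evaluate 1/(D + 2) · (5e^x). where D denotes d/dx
\frac{5 e^{x}}{3}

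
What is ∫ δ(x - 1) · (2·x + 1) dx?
3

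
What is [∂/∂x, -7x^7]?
- 49 x^{6}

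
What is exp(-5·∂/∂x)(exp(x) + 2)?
e^{x - 5} + 2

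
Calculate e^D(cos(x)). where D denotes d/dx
\cos{\left(x + 1 \right)}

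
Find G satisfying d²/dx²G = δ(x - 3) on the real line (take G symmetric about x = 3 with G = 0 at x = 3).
\frac{|x - 3|}{2}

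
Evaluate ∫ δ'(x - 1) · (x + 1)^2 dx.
-4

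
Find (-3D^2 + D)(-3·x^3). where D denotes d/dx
9 x \left(6 - x\right)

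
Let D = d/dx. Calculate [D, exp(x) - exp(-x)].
2 \cosh{\left(x \right)}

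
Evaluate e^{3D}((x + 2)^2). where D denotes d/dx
x^{2} + 10 x + 25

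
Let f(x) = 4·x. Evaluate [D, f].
4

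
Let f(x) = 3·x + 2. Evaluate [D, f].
3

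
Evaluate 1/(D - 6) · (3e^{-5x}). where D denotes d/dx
- \frac{3 e^{- 5 x}}{11}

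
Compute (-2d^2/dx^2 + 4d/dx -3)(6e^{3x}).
- 54 e^{3 x}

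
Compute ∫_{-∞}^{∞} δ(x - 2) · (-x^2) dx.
-4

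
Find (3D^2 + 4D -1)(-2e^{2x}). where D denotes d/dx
- 38 e^{2 x}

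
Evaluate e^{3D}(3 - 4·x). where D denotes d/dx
- 4 x - 9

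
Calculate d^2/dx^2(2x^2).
4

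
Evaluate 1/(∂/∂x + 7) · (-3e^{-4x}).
- e^{- 4 x}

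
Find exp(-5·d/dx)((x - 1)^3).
x^{3} - 18 x^{2} + 108 x - 216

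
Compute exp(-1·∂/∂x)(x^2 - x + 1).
x^{2} - 3 x + 3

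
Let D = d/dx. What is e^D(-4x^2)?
- 4 x^{2} - 8 x - 4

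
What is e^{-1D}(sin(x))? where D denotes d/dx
\sin{\left(x - 1 \right)}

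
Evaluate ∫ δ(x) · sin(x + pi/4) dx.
\frac{\sqrt{2}}{2}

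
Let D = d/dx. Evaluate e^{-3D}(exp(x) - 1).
e^{x - 3} - 1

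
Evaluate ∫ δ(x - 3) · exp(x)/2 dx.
\frac{e^{3}}{2}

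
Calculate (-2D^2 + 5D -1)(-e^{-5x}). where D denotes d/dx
76 e^{- 5 x}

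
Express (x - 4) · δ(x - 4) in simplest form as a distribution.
0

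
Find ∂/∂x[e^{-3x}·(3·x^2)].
3 x \left(2 - 3 x\right) e^{- 3 x}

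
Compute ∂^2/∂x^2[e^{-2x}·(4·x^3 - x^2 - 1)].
2 \left(8 x^{3} - 26 x^{2} + 16 x - 3\right) e^{- 2 x}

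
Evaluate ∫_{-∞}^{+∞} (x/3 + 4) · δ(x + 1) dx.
\frac{11}{3}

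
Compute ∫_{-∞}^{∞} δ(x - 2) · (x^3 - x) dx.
6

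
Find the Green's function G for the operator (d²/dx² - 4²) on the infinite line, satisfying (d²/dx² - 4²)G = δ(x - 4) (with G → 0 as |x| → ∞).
-\frac{e^{-4|x - 4|}}{8}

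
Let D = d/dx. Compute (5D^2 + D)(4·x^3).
12 x \left(x + 10\right)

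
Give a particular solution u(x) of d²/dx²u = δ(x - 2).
\frac{|x - 2|}{2}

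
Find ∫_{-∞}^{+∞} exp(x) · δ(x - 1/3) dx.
e^{\frac{1}{3}}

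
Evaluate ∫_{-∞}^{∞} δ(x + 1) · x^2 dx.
1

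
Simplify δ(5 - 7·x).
\frac{\delta(x - 5/7)}{7}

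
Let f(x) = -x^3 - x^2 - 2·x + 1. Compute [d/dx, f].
- 3 x^{2} - 2 x - 2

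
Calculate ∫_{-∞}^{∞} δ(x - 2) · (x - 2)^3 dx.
0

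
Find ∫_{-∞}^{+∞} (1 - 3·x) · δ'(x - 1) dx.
3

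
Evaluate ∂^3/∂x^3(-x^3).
-6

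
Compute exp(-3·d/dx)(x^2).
x^{2} - 6 x + 9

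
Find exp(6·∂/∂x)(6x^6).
6 x^{6} + 216 x^{5} + 3240 x^{4} + 25920 x^{3} + 116640 x^{2} + 279936 x + 279936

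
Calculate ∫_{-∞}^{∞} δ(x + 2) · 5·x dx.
-10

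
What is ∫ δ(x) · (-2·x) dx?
0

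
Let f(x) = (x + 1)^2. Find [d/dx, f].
2 x + 2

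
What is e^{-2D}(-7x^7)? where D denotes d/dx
- 7 x^{7} + 98 x^{6} - 588 x^{5} + 1960 x^{4} - 3920 x^{3} + 4704 x^{2} - 3136 x + 896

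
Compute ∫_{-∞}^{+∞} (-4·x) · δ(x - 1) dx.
-4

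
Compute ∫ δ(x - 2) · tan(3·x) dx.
\tan{\left(6 \right)}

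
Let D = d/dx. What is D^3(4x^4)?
96 x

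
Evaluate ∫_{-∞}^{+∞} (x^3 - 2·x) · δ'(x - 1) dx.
-1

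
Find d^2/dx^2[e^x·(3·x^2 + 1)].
\left(3 x^{2} + 12 x + 7\right) e^{x}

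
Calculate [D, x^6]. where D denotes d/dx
6 x^{5}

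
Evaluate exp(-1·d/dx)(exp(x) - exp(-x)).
- e^{1 - x} + e^{x - 1}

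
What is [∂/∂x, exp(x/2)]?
\frac{e^{\frac{x}{2}}}{2}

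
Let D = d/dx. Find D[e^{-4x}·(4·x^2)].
8 x \left(1 - 2 x\right) e^{- 4 x}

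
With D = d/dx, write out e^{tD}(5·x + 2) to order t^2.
5 t + 5 x + 2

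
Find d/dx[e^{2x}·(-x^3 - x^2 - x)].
\left(- 2 x^{3} - 5 x^{2} - 4 x - 1\right) e^{2 x}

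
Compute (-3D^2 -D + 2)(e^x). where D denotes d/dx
- 2 e^{x}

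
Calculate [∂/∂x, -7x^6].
- 42 x^{5}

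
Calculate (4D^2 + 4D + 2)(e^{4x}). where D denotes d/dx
82 e^{4 x}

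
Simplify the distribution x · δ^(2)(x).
-2\delta'(x)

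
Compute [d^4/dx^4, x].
4\frac{d^{3}}{dx^{3}}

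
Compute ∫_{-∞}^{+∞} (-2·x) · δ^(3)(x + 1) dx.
0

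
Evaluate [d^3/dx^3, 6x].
18\frac{d^{2}}{dx^{2}}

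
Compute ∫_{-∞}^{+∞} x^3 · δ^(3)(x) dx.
-6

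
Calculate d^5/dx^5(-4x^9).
- 60480 x^{4}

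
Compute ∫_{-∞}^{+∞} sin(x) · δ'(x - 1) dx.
- \cos{\left(1 \right)}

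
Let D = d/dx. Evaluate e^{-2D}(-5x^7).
- 5 x^{7} + 70 x^{6} - 420 x^{5} + 1400 x^{4} - 2800 x^{3} + 3360 x^{2} - 2240 x + 640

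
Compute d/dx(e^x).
e^{x}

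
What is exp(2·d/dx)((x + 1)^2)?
x^{2} + 6 x + 9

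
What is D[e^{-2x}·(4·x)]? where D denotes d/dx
4 \left(1 - 2 x\right) e^{- 2 x}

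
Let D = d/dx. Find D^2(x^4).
12 x^{2}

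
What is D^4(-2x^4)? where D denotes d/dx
-48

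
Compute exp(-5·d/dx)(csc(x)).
\csc{\left(x - 5 \right)}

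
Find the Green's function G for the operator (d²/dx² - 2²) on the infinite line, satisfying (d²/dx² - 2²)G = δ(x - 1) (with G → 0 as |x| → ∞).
-\frac{e^{-2|x - 1|}}{4}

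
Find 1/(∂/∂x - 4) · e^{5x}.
e^{5 x}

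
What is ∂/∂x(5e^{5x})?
25 e^{5 x}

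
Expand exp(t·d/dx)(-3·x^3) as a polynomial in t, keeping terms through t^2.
3 x \left(- 3 t^{2} - 3 t x - x^{2}\right)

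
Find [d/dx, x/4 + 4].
\frac{1}{4}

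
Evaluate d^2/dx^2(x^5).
20 x^{3}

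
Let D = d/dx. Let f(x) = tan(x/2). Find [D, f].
\frac{1}{\cos{\left(x \right)} + 1}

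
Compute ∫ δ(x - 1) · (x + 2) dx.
3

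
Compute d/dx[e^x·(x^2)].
x \left(x + 2\right) e^{x}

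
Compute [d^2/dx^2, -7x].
-14\frac{d}{dx}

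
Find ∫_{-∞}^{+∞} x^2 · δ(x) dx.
0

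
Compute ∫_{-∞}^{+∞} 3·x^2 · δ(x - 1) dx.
3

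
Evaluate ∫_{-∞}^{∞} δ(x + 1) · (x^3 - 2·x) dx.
1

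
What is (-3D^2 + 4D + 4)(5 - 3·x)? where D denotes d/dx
8 - 12 x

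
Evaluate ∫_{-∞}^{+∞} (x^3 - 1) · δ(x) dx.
-1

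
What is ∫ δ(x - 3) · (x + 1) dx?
4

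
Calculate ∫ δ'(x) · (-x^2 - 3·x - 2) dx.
3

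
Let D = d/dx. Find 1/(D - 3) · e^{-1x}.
- \frac{e^{- x}}{4}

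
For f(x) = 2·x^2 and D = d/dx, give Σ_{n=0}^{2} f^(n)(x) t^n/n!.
2 t^{2} + 4 t x + 2 x^{2}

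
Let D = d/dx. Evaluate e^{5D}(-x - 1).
- x - 6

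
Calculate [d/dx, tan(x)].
\frac{1}{\cos^{2}{\left(x \right)}}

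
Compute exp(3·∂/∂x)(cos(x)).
\cos{\left(x + 3 \right)}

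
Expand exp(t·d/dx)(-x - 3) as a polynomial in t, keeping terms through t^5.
- t - x - 3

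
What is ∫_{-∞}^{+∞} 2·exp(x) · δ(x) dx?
2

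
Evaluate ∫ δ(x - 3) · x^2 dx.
9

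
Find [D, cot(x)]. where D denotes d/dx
- \frac{1}{\sin^{2}{\left(x \right)}}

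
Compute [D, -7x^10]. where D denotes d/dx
- 70 x^{9}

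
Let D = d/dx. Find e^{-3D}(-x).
3 - x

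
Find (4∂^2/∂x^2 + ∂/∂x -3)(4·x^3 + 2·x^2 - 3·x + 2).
- 12 x^{3} + 6 x^{2} + 109 x + 7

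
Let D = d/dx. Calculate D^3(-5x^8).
- 1680 x^{5}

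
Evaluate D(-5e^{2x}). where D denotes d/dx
- 10 e^{2 x}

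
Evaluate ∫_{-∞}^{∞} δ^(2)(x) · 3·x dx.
0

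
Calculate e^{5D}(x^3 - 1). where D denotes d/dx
x^{3} + 15 x^{2} + 75 x + 124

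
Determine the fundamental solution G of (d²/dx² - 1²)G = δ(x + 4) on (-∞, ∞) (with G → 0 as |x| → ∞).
-\frac{e^{-|x + 4|}}{2}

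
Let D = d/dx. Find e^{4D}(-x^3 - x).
- x^{3} - 12 x^{2} - 49 x - 68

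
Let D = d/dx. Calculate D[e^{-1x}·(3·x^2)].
3 x \left(2 - x\right) e^{- x}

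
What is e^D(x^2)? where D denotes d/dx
x^{2} + 2 x + 1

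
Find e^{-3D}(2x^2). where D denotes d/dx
2 x^{2} - 12 x + 18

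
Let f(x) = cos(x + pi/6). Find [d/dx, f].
- \sin{\left(x + \frac{\pi}{6} \right)}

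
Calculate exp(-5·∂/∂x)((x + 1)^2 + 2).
x^{2} - 8 x + 18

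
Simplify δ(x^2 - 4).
\frac{\delta(x + 2) + \delta(x - 2)}{4}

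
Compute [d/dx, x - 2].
1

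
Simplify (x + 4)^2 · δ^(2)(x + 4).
2\delta(x + 4)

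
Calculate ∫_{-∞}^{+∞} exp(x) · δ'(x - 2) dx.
- e^{2}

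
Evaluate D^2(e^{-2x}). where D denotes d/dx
4 e^{- 2 x}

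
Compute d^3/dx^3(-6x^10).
- 4320 x^{7}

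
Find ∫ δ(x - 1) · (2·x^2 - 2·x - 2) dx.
-2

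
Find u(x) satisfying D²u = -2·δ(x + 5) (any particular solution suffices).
-|x + 5|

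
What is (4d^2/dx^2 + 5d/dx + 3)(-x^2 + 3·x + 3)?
- 3 x^{2} - x + 16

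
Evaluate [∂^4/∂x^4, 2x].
8\frac{d^{3}}{dx^{3}}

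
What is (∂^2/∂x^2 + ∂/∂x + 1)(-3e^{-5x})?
- 63 e^{- 5 x}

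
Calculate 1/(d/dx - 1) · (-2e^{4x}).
- \frac{2 e^{4 x}}{3}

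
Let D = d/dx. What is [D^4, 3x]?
12D^{3}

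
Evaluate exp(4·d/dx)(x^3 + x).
x^{3} + 12 x^{2} + 49 x + 68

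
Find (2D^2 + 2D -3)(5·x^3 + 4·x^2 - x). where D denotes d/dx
- 15 x^{3} + 18 x^{2} + 79 x + 14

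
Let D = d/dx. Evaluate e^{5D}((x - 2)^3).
x^{3} + 9 x^{2} + 27 x + 27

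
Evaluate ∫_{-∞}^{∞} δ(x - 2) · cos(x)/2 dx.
\frac{\cos{\left(2 \right)}}{2}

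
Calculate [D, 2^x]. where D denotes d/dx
2^{x} \log{\left(2 \right)}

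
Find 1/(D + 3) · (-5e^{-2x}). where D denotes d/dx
- 5 e^{- 2 x}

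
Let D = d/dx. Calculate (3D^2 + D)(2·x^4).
8 x^{2} \left(x + 9\right)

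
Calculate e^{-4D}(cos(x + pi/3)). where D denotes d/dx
\cos{\left(x - 4 + \frac{\pi}{3} \right)}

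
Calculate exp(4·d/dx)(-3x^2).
- 3 x^{2} - 24 x - 48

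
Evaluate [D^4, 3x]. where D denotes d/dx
12D^{3}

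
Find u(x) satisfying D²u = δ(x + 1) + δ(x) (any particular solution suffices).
\frac{|x + 1|}{2} + \frac{|x|}{2}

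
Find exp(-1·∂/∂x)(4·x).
4 x - 4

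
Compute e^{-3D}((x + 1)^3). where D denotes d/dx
x^{3} - 6 x^{2} + 12 x - 8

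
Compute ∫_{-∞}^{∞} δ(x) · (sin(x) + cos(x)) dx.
1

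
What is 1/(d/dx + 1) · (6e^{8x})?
\frac{2 e^{8 x}}{3}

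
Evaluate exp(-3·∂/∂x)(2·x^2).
2 x^{2} - 12 x + 18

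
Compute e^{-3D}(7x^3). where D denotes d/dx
7 x^{3} - 63 x^{2} + 189 x - 189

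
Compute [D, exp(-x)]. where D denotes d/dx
- e^{- x}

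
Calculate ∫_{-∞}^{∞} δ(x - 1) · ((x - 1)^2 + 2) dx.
2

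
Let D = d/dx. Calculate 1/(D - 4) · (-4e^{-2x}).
\frac{2 e^{- 2 x}}{3}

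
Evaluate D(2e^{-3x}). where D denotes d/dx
- 6 e^{- 3 x}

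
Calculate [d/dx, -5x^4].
- 20 x^{3}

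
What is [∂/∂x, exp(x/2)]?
\frac{e^{\frac{x}{2}}}{2}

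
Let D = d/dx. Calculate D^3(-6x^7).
- 1260 x^{4}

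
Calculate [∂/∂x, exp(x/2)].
\frac{e^{\frac{x}{2}}}{2}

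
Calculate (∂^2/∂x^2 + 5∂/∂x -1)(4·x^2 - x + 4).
- 4 x^{2} + 41 x - 1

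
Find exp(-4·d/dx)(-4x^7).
- 4 x^{7} + 112 x^{6} - 1344 x^{5} + 8960 x^{4} - 35840 x^{3} + 86016 x^{2} - 114688 x + 65536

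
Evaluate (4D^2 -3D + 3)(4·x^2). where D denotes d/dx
12 x^{2} - 24 x + 32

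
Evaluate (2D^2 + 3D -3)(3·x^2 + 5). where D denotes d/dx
- 9 x^{2} + 18 x - 3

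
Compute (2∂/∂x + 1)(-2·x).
- 2 x - 4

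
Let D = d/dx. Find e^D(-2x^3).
- 2 x^{3} - 6 x^{2} - 6 x - 2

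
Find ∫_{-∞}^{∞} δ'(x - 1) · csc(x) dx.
\cot{\left(1 \right)} \csc{\left(1 \right)}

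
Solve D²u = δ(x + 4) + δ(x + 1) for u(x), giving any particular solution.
\frac{|x + 4|}{2} + \frac{|x + 1|}{2}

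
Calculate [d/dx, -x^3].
- 3 x^{2}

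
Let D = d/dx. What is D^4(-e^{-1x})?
- e^{- x}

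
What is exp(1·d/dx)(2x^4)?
2 x^{4} + 8 x^{3} + 12 x^{2} + 8 x + 2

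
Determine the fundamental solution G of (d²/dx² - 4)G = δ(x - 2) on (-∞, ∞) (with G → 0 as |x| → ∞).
-\frac{e^{-2|x - 2|}}{4}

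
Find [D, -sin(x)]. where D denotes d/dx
- \cos{\left(x \right)}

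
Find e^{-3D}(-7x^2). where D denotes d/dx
- 7 x^{2} + 42 x - 63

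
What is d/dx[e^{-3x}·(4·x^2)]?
4 x \left(2 - 3 x\right) e^{- 3 x}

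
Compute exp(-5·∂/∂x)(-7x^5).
- 7 x^{5} + 175 x^{4} - 1750 x^{3} + 8750 x^{2} - 21875 x + 21875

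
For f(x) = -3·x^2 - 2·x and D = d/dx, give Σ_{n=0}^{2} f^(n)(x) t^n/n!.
- 3 t^{2} - 2 t \left(3 x + 1\right) - 3 x^{2} - 2 x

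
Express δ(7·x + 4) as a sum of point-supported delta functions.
\frac{\delta(x + 4/7)}{7}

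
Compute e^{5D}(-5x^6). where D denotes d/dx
- 5 x^{6} - 150 x^{5} - 1875 x^{4} - 12500 x^{3} - 46875 x^{2} - 93750 x - 78125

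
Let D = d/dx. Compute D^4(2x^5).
240 x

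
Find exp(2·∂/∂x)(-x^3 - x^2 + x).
- x^{3} - 7 x^{2} - 15 x - 10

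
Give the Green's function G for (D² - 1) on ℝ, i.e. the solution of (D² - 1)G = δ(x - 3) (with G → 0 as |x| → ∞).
-\frac{e^{-|x - 3|}}{2}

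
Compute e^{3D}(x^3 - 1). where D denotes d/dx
x^{3} + 9 x^{2} + 27 x + 26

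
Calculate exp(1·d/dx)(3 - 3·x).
- 3 x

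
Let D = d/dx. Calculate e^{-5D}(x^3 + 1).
x^{3} - 15 x^{2} + 75 x - 124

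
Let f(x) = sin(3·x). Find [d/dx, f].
3 \cos{\left(3 x \right)}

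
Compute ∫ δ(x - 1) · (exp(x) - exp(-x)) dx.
2 \sinh{\left(1 \right)}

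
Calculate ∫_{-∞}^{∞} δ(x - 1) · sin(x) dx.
\sin{\left(1 \right)}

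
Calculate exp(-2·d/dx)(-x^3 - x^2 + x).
- x^{3} + 5 x^{2} - 7 x + 2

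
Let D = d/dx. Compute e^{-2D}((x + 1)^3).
x^{3} - 3 x^{2} + 3 x - 1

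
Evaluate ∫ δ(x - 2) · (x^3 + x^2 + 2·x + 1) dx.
17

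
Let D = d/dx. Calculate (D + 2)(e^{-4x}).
- 2 e^{- 4 x}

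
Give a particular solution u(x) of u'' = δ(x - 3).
\frac{|x - 3|}{2}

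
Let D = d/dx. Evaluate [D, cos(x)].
- \sin{\left(x \right)}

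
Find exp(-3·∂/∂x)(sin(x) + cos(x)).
\sqrt{2} \cos{\left(- x + \frac{\pi}{4} + 3 \right)}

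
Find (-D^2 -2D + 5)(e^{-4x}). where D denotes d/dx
- 3 e^{- 4 x}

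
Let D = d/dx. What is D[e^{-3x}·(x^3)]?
3 x^{2} \left(1 - x\right) e^{- 3 x}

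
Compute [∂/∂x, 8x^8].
64 x^{7}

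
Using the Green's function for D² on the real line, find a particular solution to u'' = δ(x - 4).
\frac{|x - 4|}{2}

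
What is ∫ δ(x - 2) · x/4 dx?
\frac{1}{2}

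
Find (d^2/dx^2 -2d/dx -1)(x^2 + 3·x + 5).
- x^{2} - 7 x - 9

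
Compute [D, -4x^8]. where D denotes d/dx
- 32 x^{7}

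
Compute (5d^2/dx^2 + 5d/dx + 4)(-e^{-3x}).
- 34 e^{- 3 x}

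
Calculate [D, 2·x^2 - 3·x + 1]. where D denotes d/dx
4 x - 3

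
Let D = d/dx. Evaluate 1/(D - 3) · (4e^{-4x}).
- \frac{4 e^{- 4 x}}{7}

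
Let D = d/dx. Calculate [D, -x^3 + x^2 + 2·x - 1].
- 3 x^{2} + 2 x + 2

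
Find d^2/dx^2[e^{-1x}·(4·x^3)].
4 x \left(x^{2} - 6 x + 6\right) e^{- x}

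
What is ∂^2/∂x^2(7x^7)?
294 x^{5}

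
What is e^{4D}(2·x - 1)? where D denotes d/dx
2 x + 7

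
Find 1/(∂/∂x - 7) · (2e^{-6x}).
- \frac{2 e^{- 6 x}}{13}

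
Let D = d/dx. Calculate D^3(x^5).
60 x^{2}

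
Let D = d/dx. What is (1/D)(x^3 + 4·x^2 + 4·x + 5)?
\frac{x^{4}}{4} + \frac{4 x^{3}}{3} + 2 x^{2} + 5 x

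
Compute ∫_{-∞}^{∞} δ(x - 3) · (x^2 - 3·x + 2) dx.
2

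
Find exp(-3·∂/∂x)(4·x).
4 x - 12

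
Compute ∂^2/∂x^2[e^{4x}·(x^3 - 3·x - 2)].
\left(16 x^{3} + 24 x^{2} - 42 x - 56\right) e^{4 x}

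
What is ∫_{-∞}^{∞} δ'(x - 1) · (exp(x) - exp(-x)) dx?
- 2 \cosh{\left(1 \right)}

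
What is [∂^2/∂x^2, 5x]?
10\frac{d}{dx}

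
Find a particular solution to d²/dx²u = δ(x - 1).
\frac{|x - 1|}{2}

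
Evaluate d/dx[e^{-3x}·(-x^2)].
x \left(3 x - 2\right) e^{- 3 x}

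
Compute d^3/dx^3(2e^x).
2 e^{x}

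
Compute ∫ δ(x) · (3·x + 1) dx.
1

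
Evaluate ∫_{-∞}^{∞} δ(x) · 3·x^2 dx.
0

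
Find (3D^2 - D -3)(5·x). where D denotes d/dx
- 15 x - 5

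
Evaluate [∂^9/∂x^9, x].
9\frac{d^{8}}{dx^{8}}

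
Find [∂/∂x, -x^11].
- 11 x^{10}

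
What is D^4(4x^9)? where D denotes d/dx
12096 x^{5}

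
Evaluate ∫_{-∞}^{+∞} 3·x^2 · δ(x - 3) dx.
27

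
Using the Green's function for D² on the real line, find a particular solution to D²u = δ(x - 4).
\frac{|x - 4|}{2}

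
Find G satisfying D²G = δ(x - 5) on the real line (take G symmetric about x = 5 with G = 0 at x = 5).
\frac{|x - 5|}{2}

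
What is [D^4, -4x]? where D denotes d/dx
-16D^{3}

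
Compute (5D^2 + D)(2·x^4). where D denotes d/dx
8 x^{2} \left(x + 15\right)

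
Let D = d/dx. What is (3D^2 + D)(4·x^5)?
20 x^{3} \left(x + 12\right)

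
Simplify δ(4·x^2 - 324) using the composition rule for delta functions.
\frac{\delta(x - 9) + \delta(x + 9)}{72}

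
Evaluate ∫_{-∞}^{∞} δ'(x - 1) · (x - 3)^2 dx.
4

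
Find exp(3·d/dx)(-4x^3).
- 4 x^{3} - 36 x^{2} - 108 x - 108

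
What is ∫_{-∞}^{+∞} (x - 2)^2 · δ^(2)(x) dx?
2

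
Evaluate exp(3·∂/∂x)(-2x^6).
- 2 x^{6} - 36 x^{5} - 270 x^{4} - 1080 x^{3} - 2430 x^{2} - 2916 x - 1458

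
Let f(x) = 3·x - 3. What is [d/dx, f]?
3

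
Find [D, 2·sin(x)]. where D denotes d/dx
2 \cos{\left(x \right)}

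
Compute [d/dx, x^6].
6 x^{5}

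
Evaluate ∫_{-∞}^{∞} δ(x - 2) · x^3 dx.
8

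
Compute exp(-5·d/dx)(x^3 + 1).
x^{3} - 15 x^{2} + 75 x - 124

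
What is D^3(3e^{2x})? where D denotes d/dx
24 e^{2 x}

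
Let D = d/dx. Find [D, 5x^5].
25 x^{4}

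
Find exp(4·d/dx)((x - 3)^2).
x^{2} + 2 x + 1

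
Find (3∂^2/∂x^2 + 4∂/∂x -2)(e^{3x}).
37 e^{3 x}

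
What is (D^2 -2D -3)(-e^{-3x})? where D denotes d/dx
- 12 e^{- 3 x}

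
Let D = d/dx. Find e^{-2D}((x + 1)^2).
x^{2} - 2 x + 1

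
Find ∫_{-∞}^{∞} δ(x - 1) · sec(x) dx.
\sec{\left(1 \right)}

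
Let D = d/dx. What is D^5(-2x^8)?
- 13440 x^{3}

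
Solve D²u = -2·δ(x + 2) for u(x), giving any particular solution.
-|x + 2|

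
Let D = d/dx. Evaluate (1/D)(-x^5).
- \frac{x^{6}}{6}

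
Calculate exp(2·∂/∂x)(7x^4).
7 x^{4} + 56 x^{3} + 168 x^{2} + 224 x + 112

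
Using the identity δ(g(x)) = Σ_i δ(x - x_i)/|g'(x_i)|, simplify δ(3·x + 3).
\frac{\delta(x + 1)}{3}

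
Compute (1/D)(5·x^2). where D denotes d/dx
\frac{5 x^{3}}{3}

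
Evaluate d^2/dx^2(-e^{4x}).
- 16 e^{4 x}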